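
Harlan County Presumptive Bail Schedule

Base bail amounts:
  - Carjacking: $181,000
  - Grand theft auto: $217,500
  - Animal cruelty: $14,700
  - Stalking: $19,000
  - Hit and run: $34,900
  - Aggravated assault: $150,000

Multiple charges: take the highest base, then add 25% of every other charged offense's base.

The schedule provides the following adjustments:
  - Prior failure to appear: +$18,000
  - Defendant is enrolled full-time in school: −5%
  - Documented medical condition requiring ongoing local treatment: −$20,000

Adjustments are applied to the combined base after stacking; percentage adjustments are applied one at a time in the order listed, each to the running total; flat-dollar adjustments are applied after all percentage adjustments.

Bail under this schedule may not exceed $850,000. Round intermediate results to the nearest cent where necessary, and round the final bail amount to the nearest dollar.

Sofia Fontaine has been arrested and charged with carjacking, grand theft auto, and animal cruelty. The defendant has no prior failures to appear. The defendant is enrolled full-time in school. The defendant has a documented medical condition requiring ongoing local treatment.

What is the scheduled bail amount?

$233,104

Base amounts from the schedule: carjacking $181,000; grand theft auto $217,500; animal cruelty $14,700.
Stacking rule: highest base plus 25% of each additional charge. Highest is grand theft auto at $217,500. Additional: $181,000 × 25% = $45,250; $14,700 × 25% = $3,675. Combined base = $217,500 + $48,925 = $266,425.
Defendant is enrolled full-time in school (−5%): $266,425 × 0.95 = $253,103.75.
Documented medical condition requiring ongoing local treatment (−$20,000 flat): $253,103.75 − $20,000 = $233,103.75.
$233,103.75 is within the $850,000 maximum.
Rounded to the nearest dollar: $233,104.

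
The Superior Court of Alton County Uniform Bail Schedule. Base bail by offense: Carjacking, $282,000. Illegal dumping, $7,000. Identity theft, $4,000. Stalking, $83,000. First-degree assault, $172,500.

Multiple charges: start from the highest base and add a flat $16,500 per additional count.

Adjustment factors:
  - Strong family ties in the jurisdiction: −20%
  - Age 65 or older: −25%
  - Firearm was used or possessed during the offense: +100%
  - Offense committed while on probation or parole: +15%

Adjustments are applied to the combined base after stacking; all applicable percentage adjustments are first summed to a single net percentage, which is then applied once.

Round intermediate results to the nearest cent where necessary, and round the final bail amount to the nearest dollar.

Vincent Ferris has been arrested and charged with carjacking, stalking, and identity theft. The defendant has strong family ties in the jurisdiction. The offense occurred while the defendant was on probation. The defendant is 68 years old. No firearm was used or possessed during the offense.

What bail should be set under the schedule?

Base amounts from the schedule: carjacking $282,000; stalking $83,000; identity theft $4,000.
Stacking rule: highest base plus $16,500 per additional charge. Highest is carjacking at $282,000; 2 additional charges → +$33,000. Combined base = $315,000.
Net percentage adjustment: −20% −25% +15% = −30%. $315,000 × 0.7 = $220,500.

$220,500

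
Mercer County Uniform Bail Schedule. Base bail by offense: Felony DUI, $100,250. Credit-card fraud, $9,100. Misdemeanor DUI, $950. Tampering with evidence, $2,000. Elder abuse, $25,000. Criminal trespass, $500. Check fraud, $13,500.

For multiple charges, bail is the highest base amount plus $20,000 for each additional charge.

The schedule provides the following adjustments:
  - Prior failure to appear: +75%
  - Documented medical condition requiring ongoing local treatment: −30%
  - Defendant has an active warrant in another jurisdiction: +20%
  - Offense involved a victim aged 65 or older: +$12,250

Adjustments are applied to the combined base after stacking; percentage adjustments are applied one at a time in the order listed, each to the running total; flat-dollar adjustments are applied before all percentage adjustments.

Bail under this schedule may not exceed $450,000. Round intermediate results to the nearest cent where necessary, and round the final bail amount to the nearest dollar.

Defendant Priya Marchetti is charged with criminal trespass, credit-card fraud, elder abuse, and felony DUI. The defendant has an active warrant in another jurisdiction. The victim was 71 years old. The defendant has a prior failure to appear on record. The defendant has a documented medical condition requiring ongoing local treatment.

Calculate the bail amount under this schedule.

Base amounts from the schedule: criminal trespass $500; credit-card fraud $9,100; elder abuse $25,000; felony DUI $100,250.
Stacking rule: highest base plus $20,000 per additional charge. Highest is felony DUI at $100,250; 3 additional charges → +$60,000. Combined base = $160,250.
Offense involved a victim aged 65 or older (+$12,250 flat): $160,250 + $12,250 = $172,500.
Prior failure to appear (+75%): $172,500 × 1.75 = $301,875.
Documented medical condition requiring ongoing local treatment (−30%): $301,875 × 0.7 = $211,312.50.
Defendant has an active warrant in another jurisdiction (+20%): $211,312.50 × 1.2 = $253,575.
$253,575 is within the $450,000 maximum.

$253,575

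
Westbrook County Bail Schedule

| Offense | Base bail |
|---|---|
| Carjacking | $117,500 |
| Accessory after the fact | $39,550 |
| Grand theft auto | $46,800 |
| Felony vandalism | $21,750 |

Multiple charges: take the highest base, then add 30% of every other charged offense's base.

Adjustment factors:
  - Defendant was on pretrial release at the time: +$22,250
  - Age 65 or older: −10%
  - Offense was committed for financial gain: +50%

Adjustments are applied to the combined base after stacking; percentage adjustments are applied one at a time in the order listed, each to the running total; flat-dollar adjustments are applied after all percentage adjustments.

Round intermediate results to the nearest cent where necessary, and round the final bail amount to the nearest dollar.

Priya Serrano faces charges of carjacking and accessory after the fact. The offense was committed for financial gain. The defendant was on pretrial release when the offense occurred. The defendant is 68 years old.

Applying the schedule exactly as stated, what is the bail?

$196,893

Base amounts from the schedule: carjacking $117,500; accessory after the fact $39,550.
Stacking rule: highest base plus 30% of each additional charge. Highest is carjacking at $117,500. Additional: $39,550 × 30% = $11,865. Combined base = $117,500 + $11,865 = $129,365.
Age 65 or older (−10%): $129,365 × 0.9 = $116,428.50.
Offense was committed for financial gain (+50%): $116,428.50 × 1.5 = $174,642.75.
Defendant was on pretrial release at the time (+$22,250 flat): $174,642.75 + $22,250 = $196,892.75.
Rounded to the nearest dollar: $196,893.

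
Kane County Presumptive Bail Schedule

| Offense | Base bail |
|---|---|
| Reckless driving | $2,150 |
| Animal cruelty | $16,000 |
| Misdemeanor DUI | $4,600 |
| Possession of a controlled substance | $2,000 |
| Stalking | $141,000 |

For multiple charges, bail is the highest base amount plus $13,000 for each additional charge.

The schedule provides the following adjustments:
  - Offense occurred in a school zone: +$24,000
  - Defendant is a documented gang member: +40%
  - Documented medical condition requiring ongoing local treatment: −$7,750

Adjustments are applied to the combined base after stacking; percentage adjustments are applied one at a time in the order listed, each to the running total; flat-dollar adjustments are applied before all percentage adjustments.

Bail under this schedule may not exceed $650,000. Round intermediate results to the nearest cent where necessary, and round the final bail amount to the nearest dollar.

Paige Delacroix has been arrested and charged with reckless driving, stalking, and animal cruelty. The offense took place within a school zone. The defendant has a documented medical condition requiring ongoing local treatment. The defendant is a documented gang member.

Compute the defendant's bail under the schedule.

Base amounts from the schedule: reckless driving $2,150; stalking $141,000; animal cruelty $16,000.
Stacking rule: highest base plus $13,000 per additional charge. Highest is stalking at $141,000; 2 additional charges → +$26,000. Combined base = $167,000.
Offense occurred in a school zone (+$24,000 flat): $167,000 + $24,000 = $191,000.
Documented medical condition requiring ongoing local treatment (−$7,750 flat): $191,000 − $7,750 = $183,250.
Defendant is a documented gang member (+40%): $183,250 × 1.4 = $256,550.
$256,550 is within the $650,000 maximum.

$256,550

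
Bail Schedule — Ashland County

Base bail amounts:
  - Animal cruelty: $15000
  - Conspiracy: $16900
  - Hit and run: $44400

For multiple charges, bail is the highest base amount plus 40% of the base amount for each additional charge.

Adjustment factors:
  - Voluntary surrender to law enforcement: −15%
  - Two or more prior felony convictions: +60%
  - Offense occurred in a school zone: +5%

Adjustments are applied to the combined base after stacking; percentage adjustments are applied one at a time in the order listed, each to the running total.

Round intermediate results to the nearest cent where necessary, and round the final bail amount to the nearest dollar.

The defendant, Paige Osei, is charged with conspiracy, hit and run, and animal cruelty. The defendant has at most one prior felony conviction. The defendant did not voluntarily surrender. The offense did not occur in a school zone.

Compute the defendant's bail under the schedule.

$57160

Base amounts from the schedule: conspiracy $16900; hit and run $44400; animal cruelty $15000.
Stacking rule: highest base plus 40% of each additional charge. Highest is hit and run at $44400. Additional: $16900 × 40% = $6760; $15000 × 40% = $6000. Combined base = $44400 + $12760 = $57160.
No adjustment factors apply to this defendant.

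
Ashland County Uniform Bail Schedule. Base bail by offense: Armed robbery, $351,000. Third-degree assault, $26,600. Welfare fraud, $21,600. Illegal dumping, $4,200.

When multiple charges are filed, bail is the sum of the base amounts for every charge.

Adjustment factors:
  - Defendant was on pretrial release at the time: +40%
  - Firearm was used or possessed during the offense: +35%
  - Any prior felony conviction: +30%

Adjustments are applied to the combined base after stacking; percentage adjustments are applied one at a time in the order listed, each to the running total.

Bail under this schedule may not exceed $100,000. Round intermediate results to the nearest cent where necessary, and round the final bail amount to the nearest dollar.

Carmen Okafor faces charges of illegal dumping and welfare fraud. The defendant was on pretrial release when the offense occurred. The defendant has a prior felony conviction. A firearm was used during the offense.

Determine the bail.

Base amounts from the schedule: illegal dumping $4,200; welfare fraud $21,600.
Stacking rule: sum of all bases. $4,200 + $21,600 = $25,800.
Defendant was on pretrial release at the time (+40%): $25,800 × 1.4 = $36,120.
Firearm was used or possessed during the offense (+35%): $36,120 × 1.35 = $48,762.
Any prior felony conviction (+30%): $48,762 × 1.3 = $63,390.60.
$63,390.60 is within the $100,000 maximum.
Rounded to the nearest dollar: $63,391.

$63,391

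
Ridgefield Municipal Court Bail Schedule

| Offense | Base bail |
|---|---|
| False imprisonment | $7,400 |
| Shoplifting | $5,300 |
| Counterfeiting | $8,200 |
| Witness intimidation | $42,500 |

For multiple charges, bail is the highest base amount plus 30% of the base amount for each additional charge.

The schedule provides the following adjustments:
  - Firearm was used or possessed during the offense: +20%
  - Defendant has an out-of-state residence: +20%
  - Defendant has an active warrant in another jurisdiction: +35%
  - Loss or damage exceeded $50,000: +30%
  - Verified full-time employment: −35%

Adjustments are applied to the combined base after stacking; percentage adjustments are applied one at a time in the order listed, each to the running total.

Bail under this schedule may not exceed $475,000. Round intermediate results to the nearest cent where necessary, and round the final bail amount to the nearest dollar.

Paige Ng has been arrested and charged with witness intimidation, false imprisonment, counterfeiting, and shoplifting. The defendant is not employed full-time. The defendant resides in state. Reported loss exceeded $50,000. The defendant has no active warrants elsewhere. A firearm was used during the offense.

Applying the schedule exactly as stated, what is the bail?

$76,081

Base amounts from the schedule: witness intimidation $42,500; false imprisonment $7,400; counterfeiting $8,200; shoplifting $5,300.
Stacking rule: highest base plus 30% of each additional charge. Highest is witness intimidation at $42,500. Additional: $7,400 × 30% = $2,220; $8,200 × 30% = $2,460; $5,300 × 30% = $1,590. Combined base = $42,500 + $6,270 = $48,770.
Firearm was used or possessed during the offense (+20%): $48,770 × 1.2 = $58,524.
Loss or damage exceeded $50,000 (+30%): $58,524 × 1.3 = $76,081.20.
$76,081.20 is within the $475,000 maximum.
Rounded to the nearest dollar: $76,081.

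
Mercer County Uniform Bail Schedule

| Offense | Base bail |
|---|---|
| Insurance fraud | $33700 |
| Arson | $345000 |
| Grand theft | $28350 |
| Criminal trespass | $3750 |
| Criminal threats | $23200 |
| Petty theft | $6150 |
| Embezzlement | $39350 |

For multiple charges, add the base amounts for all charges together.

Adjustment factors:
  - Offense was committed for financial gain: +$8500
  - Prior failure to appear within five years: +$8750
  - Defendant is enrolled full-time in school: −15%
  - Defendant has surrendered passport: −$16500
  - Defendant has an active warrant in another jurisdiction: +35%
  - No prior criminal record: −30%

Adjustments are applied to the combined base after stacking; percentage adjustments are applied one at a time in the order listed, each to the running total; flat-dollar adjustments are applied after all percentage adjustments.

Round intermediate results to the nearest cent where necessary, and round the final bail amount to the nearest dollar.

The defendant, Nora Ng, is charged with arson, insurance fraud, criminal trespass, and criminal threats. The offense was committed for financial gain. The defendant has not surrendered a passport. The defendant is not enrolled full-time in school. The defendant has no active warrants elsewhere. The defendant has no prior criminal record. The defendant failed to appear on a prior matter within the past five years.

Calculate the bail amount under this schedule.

Base amounts from the schedule: arson $345000; insurance fraud $33700; criminal trespass $3750; criminal threats $23200.
Stacking rule: sum of all bases. $345000 + $33700 + $3750 + $23200 = $405650.
No prior criminal record (−30%): $405650 × 0.7 = $283955.
Offense was committed for financial gain (+$8500 flat): $283955 + $8500 = $292455.
Prior failure to appear within five years (+$8750 flat): $292455 + $8750 = $301205.

$301205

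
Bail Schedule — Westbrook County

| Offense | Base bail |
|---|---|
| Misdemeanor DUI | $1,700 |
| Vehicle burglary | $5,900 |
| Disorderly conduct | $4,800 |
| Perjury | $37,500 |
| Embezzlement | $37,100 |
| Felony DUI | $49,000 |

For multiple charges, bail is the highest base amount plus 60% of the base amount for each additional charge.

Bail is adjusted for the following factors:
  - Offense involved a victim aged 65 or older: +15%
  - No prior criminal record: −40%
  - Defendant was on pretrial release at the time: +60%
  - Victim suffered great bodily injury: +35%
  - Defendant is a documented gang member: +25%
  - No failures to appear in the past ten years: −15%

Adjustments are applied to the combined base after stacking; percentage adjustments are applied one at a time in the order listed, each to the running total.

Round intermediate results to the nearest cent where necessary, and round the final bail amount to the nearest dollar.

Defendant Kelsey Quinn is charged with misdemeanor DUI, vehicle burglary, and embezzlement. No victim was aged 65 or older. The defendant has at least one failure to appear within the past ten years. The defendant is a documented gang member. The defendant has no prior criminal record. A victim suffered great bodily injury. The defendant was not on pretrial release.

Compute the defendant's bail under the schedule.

Base amounts from the schedule: misdemeanor DUI $1,700; vehicle burglary $5,900; embezzlement $37,100.
Stacking rule: highest base plus 60% of each additional charge. Highest is embezzlement at $37,100. Additional: $1,700 × 60% = $1,020; $5,900 × 60% = $3,540. Combined base = $37,100 + $4,560 = $41,660.
No prior criminal record (−40%): $41,660 × 0.6 = $24,996.
Victim suffered great bodily injury (+35%): $24,996 × 1.35 = $33,744.60.
Defendant is a documented gang member (+25%): $33,744.60 × 1.25 = $42,180.75.
Rounded to the nearest dollar: $42,181.

$42,181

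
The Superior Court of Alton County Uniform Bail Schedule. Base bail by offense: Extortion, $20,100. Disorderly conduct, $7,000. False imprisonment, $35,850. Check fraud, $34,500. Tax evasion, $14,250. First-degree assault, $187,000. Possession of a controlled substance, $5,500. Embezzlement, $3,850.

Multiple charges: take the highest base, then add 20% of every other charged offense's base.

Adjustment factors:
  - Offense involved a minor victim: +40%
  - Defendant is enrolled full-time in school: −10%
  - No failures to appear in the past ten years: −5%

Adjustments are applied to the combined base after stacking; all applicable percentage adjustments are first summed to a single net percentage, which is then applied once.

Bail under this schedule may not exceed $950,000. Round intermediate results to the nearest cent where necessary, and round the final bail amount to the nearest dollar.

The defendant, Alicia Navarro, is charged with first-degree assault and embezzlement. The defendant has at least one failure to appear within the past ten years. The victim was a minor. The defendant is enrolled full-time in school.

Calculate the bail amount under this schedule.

$244,101

Base amounts from the schedule: first-degree assault $187,000; embezzlement $3,850.
Stacking rule: highest base plus 20% of each additional charge. Highest is first-degree assault at $187,000. Additional: $3,850 × 20% = $770. Combined base = $187,000 + $770 = $187,770.
Net percentage adjustment: +40% −10% = +30%. $187,770 × 1.3 = $244,101.
$244,101 is within the $950,000 maximum.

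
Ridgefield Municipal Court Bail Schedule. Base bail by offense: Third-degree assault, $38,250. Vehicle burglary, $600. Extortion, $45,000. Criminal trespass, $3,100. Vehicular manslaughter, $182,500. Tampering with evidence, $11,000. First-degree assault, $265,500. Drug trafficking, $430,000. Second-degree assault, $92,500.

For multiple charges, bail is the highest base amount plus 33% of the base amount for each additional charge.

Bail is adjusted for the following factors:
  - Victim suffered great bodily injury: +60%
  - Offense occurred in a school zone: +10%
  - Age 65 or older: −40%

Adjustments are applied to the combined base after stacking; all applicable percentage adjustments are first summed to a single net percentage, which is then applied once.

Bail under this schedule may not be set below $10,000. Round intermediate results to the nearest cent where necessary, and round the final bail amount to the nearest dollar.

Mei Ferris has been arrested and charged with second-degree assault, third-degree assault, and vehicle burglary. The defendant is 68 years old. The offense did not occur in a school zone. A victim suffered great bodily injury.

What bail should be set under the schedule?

$126,385

Base amounts from the schedule: second-degree assault $92,500; third-degree assault $38,250; vehicle burglary $600.
Stacking rule: highest base plus 33% of each additional charge. Highest is second-degree assault at $92,500. Additional: $38,250 × 33% = $12,622.50; $600 × 33% = $198. Combined base = $92,500 + $12,820.50 = $105,320.50.
Net percentage adjustment: +60% −40% = +20%. $105,320.50 × 1.2 = $126,384.60.
$126,384.60 is at or above the $10,000 minimum.
Rounded to the nearest dollar: $126,385.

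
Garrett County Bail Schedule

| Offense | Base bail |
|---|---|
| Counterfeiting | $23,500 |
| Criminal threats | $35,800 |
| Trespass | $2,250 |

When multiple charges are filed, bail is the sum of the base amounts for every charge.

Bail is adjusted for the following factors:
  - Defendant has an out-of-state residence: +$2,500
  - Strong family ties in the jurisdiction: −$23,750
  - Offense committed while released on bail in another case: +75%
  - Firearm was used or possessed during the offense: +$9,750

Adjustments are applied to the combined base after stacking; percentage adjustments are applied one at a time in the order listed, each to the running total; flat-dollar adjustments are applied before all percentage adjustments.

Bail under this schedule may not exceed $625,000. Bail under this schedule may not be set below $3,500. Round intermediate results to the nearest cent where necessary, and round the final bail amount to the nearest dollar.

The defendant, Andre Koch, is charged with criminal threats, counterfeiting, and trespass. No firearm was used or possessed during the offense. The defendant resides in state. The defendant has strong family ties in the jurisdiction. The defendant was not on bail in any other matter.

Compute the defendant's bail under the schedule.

Base amounts from the schedule: criminal threats $35,800; counterfeiting $23,500; trespass $2,250.
Stacking rule: sum of all bases. $35,800 + $23,500 + $2,250 = $61,550.
Strong family ties in the jurisdiction (−$23,750 flat): $61,550 − $23,750 = $37,800.
$37,800 is within the $625,000 maximum.
$37,800 is at or above the $3,500 minimum.

$37,800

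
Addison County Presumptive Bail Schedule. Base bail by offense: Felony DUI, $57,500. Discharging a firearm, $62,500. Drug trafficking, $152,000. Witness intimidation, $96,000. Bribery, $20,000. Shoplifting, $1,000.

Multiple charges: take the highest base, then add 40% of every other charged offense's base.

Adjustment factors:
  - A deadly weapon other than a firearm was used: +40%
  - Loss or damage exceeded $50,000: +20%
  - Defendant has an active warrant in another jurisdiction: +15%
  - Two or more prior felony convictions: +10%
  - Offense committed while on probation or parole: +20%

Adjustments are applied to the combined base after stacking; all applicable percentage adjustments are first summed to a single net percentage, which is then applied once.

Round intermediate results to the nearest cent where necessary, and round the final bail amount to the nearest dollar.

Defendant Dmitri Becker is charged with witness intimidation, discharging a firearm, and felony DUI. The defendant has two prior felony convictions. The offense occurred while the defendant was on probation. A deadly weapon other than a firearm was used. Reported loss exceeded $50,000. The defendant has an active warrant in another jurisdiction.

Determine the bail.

Base amounts from the schedule: witness intimidation $96,000; discharging a firearm $62,500; felony DUI $57,500.
Stacking rule: highest base plus 40% of each additional charge. Highest is witness intimidation at $96,000. Additional: $62,500 × 40% = $25,000; $57,500 × 40% = $23,000. Combined base = $96,000 + $48,000 = $144,000.
Net percentage adjustment: +40% +20% +15% +10% +20% = +105%. $144,000 × 2.05 = $295,200.

$295,200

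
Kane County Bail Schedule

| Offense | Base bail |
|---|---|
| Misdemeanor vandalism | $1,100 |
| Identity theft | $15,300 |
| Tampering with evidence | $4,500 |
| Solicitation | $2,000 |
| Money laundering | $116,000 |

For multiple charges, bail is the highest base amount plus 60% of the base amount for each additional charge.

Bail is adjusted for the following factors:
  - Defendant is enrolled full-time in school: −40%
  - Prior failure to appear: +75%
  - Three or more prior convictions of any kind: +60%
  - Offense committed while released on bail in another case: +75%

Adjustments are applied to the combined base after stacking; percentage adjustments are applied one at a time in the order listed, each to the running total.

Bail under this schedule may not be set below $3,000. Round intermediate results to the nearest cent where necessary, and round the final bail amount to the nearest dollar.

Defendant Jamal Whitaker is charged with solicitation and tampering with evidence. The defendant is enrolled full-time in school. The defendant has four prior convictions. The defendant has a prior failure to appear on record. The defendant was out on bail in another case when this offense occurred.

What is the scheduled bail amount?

Base amounts from the schedule: solicitation $2,000; tampering with evidence $4,500.
Stacking rule: highest base plus 60% of each additional charge. Highest is tampering with evidence at $4,500. Additional: $2,000 × 60% = $1,200. Combined base = $4,500 + $1,200 = $5,700.
Defendant is enrolled full-time in school (−40%): $5,700 × 0.6 = $3,420.
Prior failure to appear (+75%): $3,420 × 1.75 = $5,985.
Three or more prior convictions of any kind (+60%): $5,985 × 1.6 = $9,576.
Offense committed while released on bail in another case (+75%): $9,576 × 1.75 = $16,758.
$16,758 is at or above the $3,000 minimum.

$16,758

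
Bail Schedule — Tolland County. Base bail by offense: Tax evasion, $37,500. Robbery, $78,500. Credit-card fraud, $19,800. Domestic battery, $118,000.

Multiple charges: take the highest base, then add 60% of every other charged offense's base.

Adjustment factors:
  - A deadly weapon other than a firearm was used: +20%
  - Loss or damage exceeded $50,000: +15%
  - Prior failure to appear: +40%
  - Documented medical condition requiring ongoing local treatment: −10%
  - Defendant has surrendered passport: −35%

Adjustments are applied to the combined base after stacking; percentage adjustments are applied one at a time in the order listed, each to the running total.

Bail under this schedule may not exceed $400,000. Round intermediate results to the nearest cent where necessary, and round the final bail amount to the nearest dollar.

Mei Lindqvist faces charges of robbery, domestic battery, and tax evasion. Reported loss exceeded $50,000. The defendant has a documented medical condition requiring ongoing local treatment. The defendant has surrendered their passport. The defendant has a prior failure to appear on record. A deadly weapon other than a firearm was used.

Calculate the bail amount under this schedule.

$212,029

Base amounts from the schedule: robbery $78,500; domestic battery $118,000; tax evasion $37,500.
Stacking rule: highest base plus 60% of each additional charge. Highest is domestic battery at $118,000. Additional: $78,500 × 60% = $47,100; $37,500 × 60% = $22,500. Combined base = $118,000 + $69,600 = $187,600.
A deadly weapon other than a firearm was used (+20%): $187,600 × 1.2 = $225,120.
Loss or damage exceeded $50,000 (+15%): $225,120 × 1.15 = $258,888.
Prior failure to appear (+40%): $258,888 × 1.4 = $362,443.20.
Documented medical condition requiring ongoing local treatment (−10%): $362,443.20 × 0.9 = $326,198.88.
Defendant has surrendered passport (−35%): $326,198.88 × 0.65 = $212,029.27.
$212,029.27 is within the $400,000 maximum.
Rounded to the nearest dollar: $212,029.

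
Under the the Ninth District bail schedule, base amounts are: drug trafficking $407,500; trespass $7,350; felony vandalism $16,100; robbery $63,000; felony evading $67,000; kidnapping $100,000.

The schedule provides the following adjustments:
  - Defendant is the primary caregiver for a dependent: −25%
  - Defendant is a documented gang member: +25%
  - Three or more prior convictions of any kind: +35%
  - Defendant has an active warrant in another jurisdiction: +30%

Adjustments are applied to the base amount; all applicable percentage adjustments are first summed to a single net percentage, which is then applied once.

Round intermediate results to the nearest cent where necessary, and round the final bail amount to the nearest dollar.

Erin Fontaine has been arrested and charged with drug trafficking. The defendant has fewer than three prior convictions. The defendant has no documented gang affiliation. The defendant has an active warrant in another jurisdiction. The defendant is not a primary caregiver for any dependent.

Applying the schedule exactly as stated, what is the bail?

Base amounts from the schedule: drug trafficking $407,500.
Single charge. Combined base = $407,500.
Defendant has an active warrant in another jurisdiction (+30%): $407,500 × 1.3 = $529,750.

$529,750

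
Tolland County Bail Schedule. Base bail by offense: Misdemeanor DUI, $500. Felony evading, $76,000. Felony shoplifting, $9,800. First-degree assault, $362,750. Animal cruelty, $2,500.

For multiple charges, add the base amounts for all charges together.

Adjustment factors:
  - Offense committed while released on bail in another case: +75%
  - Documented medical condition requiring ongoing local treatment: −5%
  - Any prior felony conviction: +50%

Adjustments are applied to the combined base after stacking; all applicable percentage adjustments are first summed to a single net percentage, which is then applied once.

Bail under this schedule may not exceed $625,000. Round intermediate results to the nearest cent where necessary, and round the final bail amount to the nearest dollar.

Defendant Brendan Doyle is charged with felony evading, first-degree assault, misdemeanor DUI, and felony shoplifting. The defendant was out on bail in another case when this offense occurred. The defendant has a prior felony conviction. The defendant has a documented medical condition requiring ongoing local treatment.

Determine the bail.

Base amounts from the schedule: felony evading $76,000; first-degree assault $362,750; misdemeanor DUI $500; felony shoplifting $9,800.
Stacking rule: sum of all bases. $76,000 + $362,750 + $500 + $9,800 = $449,050.
Net percentage adjustment: +75% −5% +50% = +120%. $449,050 × 2.2 = $987,910.
Result $987,910 exceeds the maximum of $625,000; bail is capped at $625,000.

$625,000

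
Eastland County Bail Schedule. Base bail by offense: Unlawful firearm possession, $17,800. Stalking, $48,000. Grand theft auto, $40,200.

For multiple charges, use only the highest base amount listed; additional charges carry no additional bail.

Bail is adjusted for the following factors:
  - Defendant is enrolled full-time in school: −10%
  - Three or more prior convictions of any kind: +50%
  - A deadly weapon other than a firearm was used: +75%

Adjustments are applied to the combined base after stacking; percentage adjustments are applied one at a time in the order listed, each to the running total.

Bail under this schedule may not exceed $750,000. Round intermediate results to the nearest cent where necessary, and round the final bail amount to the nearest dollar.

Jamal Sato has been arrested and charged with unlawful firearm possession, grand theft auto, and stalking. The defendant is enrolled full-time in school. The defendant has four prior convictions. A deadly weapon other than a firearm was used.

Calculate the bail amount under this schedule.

Base amounts from the schedule: unlawful firearm possession $17,800; grand theft auto $40,200; stalking $48,000.
Stacking rule: use the highest base only. Highest is stalking at $48,000. Combined base = $48,000.
Defendant is enrolled full-time in school (−10%): $48,000 × 0.9 = $43,200.
Three or more prior convictions of any kind (+50%): $43,200 × 1.5 = $64,800.
A deadly weapon other than a firearm was used (+75%): $64,800 × 1.75 = $113,400.
$113,400 is within the $750,000 maximum.

$113,400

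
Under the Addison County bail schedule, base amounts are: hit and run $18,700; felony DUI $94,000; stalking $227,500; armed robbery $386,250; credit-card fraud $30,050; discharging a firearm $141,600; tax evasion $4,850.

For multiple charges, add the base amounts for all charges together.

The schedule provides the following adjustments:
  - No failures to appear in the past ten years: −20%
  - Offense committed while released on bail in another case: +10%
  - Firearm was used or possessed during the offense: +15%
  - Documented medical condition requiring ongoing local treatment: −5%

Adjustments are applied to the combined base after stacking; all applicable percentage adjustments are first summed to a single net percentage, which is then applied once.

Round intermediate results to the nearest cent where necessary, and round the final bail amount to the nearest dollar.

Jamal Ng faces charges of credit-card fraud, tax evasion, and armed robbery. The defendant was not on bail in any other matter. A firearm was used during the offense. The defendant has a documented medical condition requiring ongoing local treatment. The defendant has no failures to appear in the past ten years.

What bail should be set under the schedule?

Base amounts from the schedule: credit-card fraud $30,050; tax evasion $4,850; armed robbery $386,250.
Stacking rule: sum of all bases. $30,050 + $4,850 + $386,250 = $421,150.
Net percentage adjustment: −20% +15% −5% = −10%. $421,150 × 0.9 = $379,035.

$379,035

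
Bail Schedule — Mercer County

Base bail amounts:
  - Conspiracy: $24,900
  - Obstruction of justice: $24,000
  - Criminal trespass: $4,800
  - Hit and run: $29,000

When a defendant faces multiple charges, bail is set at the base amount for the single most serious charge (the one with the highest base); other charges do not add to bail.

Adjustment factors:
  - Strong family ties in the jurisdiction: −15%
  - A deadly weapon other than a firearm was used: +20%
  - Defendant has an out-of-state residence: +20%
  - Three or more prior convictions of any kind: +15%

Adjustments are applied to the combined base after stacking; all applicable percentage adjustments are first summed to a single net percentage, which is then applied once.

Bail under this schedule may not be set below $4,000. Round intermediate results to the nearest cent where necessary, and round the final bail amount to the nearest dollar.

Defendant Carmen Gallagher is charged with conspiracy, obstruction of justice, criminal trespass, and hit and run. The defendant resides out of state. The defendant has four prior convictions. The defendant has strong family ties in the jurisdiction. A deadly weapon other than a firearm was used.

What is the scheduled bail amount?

Base amounts from the schedule: conspiracy $24,900; obstruction of justice $24,000; criminal trespass $4,800; hit and run $29,000.
Stacking rule: use the highest base only. Highest is hit and run at $29,000. Combined base = $29,000.
Net percentage adjustment: −15% +20% +20% +15% = +40%. $29,000 × 1.4 = $40,600.
$40,600 is at or above the $4,000 minimum.

$40,600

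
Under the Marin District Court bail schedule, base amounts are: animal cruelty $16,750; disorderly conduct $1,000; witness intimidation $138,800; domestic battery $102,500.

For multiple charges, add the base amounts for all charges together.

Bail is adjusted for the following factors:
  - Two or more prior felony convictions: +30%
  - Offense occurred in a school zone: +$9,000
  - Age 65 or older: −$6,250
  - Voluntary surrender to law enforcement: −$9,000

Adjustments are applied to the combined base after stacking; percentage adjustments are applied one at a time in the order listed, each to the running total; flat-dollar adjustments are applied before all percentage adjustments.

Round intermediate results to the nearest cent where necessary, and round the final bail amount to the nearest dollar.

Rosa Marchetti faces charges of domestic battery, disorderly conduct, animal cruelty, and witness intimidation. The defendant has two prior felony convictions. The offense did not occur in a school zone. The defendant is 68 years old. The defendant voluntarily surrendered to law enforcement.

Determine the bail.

$316,940

Base amounts from the schedule: domestic battery $102,500; disorderly conduct $1,000; animal cruelty $16,750; witness intimidation $138,800.
Stacking rule: sum of all bases. $102,500 + $1,000 + $16,750 + $138,800 = $259,050.
Age 65 or older (−$6,250 flat): $259,050 − $6,250 = $252,800.
Voluntary surrender to law enforcement (−$9,000 flat): $252,800 − $9,000 = $243,800.
Two or more prior felony convictions (+30%): $243,800 × 1.3 = $316,940.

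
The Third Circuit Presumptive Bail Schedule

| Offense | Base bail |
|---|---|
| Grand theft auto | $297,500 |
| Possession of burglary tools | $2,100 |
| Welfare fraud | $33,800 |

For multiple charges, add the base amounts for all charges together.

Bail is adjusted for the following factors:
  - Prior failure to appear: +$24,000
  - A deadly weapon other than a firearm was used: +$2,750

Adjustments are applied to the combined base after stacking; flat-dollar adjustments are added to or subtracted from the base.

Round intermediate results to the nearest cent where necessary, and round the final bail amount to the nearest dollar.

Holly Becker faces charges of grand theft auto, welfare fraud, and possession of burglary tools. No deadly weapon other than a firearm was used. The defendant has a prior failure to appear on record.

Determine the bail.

$357,400

Base amounts from the schedule: grand theft auto $297,500; welfare fraud $33,800; possession of burglary tools $2,100.
Stacking rule: sum of all bases. $297,500 + $33,800 + $2,100 = $333,400.
Prior failure to appear (+$24,000 flat): $333,400 + $24,000 = $357,400.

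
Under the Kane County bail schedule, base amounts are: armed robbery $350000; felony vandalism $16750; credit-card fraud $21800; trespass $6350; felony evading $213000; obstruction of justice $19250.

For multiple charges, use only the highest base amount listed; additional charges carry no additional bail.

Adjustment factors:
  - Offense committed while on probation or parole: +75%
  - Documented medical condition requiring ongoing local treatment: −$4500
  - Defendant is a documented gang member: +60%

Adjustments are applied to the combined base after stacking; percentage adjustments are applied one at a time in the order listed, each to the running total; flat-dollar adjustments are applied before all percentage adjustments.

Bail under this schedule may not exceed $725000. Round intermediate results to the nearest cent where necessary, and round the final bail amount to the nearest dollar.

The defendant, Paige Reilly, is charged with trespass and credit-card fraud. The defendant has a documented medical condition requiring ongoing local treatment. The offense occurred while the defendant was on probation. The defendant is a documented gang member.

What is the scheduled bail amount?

Base amounts from the schedule: trespass $6350; credit-card fraud $21800.
Stacking rule: use the highest base only. Highest is credit-card fraud at $21800. Combined base = $21800.
Documented medical condition requiring ongoing local treatment (−$4500 flat): $21800 − $4500 = $17300.
Offense committed while on probation or parole (+75%): $17300 × 1.75 = $30275.
Defendant is a documented gang member (+60%): $30275 × 1.6 = $48440.
$48440 is within the $725000 maximum.

$48440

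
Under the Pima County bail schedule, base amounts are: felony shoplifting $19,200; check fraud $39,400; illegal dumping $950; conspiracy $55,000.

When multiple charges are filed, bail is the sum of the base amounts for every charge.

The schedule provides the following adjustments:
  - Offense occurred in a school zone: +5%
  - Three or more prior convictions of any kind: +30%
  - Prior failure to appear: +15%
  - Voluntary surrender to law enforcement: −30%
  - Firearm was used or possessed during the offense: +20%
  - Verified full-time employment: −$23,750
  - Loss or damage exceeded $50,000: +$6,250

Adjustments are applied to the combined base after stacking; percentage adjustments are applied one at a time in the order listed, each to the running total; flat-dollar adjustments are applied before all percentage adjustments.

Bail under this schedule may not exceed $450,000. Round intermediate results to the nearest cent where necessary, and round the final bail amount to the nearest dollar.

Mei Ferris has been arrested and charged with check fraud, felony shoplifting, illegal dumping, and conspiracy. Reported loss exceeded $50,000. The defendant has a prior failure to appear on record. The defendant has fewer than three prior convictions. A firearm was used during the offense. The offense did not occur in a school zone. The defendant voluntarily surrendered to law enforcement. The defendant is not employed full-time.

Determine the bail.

$116,693

Base amounts from the schedule: check fraud $39,400; felony shoplifting $19,200; illegal dumping $950; conspiracy $55,000.
Stacking rule: sum of all bases. $39,400 + $19,200 + $950 + $55,000 = $114,550.
Loss or damage exceeded $50,000 (+$6,250 flat): $114,550 + $6,250 = $120,800.
Prior failure to appear (+15%): $120,800 × 1.15 = $138,920.
Voluntary surrender to law enforcement (−30%): $138,920 × 0.7 = $97,244.
Firearm was used or possessed during the offense (+20%): $97,244 × 1.2 = $116,692.80.
$116,692.80 is within the $450,000 maximum.
Rounded to the nearest dollar: $116,693.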